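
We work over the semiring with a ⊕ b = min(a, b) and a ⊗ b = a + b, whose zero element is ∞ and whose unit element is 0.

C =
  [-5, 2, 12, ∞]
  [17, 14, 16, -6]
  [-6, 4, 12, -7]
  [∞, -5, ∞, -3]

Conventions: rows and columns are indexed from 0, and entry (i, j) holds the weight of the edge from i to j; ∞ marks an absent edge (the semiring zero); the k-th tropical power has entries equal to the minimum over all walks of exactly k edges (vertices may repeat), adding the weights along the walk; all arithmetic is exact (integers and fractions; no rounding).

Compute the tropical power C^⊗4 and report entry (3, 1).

C^⊗2:
  [-10, -3, 7, -4]
  [10, -11, 28, -9]
  [-11, -12, 6, -10]
  [12, -8, 11, -11]
C^⊗3:
  [-15, -9, 2, -9]
  [5, -14, 5, -17]
  [-16, -15, 1, -18]
  [5, -16, 8, -14]
C^⊗4:
  [-20, -14, -3, -15]
  [-1, -22, 2, -20]
  [-21, -23, -4, -21]
  [0, -19, 0, -22]
Key observation: the optimum is the walk 3->1->3->3->1, with weight (-5) + (-6) + (-3) + (-5) = -19.
Optimal value attained by: walk 3->1->3->3->1.
Answer: (C^⊗4)[3][1] = -19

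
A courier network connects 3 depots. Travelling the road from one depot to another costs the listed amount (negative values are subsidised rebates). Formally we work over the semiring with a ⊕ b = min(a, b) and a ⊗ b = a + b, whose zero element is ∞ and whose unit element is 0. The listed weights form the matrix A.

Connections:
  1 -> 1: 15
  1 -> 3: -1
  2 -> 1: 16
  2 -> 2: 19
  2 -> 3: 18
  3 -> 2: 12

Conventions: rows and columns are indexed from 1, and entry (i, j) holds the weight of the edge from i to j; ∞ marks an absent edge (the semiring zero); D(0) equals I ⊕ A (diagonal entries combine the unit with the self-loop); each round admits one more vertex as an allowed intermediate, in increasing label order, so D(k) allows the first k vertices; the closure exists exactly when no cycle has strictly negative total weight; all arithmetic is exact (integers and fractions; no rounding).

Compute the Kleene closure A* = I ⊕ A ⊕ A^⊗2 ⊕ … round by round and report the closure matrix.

D(0):
  [0, ∞, -1]
  [16, 0, 18]
  [∞, 12, 0]
D(1):
  [0, ∞, -1]
  [16, 0, 15]
  [∞, 12, 0]
D(2):
  [0, ∞, -1]
  [16, 0, 15]
  [28, 12, 0]
D(3):
  [0, 11, -1]
  [16, 0, 15]
  [28, 12, 0]
Answer: A* = [[0, 11, -1], [16, 0, 15], [28, 12, 0]]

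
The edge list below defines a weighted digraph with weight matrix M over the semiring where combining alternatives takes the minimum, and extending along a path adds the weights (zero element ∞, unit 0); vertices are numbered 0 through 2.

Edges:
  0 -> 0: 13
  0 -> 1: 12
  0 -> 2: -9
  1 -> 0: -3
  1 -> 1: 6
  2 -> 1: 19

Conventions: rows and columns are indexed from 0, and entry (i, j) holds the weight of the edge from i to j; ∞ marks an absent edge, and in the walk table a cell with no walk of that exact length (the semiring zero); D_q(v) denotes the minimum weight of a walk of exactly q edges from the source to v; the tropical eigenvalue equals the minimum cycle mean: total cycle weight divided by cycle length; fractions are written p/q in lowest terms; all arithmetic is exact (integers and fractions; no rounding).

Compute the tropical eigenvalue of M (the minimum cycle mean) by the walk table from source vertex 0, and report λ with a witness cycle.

q=0: [0, ∞, ∞]
q=1: [13, 12, -9]
q=2: [9, 10, 4]
q=3: [7, 16, 0]
Optimal cycle mean attained by: cycle 0->2->1->0, total (-9) + 19 + (-3), length 3.
Answer: λ = 7/3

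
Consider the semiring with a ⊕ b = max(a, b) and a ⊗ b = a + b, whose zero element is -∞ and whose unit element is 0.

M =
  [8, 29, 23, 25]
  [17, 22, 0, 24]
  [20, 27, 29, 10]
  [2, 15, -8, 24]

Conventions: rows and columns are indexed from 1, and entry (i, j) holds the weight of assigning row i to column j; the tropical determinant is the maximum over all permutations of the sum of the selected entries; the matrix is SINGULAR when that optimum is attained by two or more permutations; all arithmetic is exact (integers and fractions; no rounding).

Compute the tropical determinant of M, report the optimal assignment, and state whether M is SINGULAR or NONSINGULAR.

σ = (1, 2, 3, 4): 8 + 22 + 29 + 24 = 83
σ = (1, 2, 4, 3): 8 + 22 + 10 + (-8) = 32
σ = (1, 3, 2, 4): 8 + 0 + 27 + 24 = 59
σ = (1, 3, 4, 2): 8 + 0 + 10 + 15 = 33
σ = (1, 4, 2, 3): 8 + 24 + 27 + (-8) = 51
σ = (1, 4, 3, 2): 8 + 24 + 29 + 15 = 76
σ = (2, 1, 3, 4): 29 + 17 + 29 + 24 = 99
σ = (2, 1, 4, 3): 29 + 17 + 10 + (-8) = 48
σ = (2, 3, 1, 4): 29 + 0 + 20 + 24 = 73
σ = (2, 3, 4, 1): 29 + 0 + 10 + 2 = 41
σ = (2, 4, 1, 3): 29 + 24 + 20 + (-8) = 65
σ = (2, 4, 3, 1): 29 + 24 + 29 + 2 = 84
σ = (3, 1, 2, 4): 23 + 17 + 27 + 24 = 91
σ = (3, 1, 4, 2): 23 + 17 + 10 + 15 = 65
σ = (3, 2, 1, 4): 23 + 22 + 20 + 24 = 89
σ = (3, 2, 4, 1): 23 + 22 + 10 + 2 = 57
σ = (3, 4, 1, 2): 23 + 24 + 20 + 15 = 82
σ = (3, 4, 2, 1): 23 + 24 + 27 + 2 = 76
σ = (4, 1, 2, 3): 25 + 17 + 27 + (-8) = 61
σ = (4, 1, 3, 2): 25 + 17 + 29 + 15 = 86
σ = (4, 2, 1, 3): 25 + 22 + 20 + (-8) = 59
σ = (4, 2, 3, 1): 25 + 22 + 29 + 2 = 78
σ = (4, 3, 1, 2): 25 + 0 + 20 + 15 = 60
σ = (4, 3, 2, 1): 25 + 0 + 27 + 2 = 54
Optimal value attained by: σ = (2, 1, 3, 4).
Answer: det⊕(M) = 99; verdict: NONSINGULAR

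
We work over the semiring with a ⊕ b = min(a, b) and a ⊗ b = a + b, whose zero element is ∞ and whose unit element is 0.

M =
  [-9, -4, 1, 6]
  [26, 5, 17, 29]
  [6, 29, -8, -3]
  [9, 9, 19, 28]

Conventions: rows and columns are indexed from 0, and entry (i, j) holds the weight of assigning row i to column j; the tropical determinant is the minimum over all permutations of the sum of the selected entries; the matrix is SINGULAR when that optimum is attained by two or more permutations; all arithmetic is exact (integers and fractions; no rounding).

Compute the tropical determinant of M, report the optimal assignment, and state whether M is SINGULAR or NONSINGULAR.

σ = (0, 1, 2, 3): (-9) + 5 + (-8) + 28 = 16
σ = (0, 1, 3, 2): (-9) + 5 + (-3) + 19 = 12
σ = (0, 2, 1, 3): (-9) + 17 + 29 + 28 = 65
σ = (0, 2, 3, 1): (-9) + 17 + (-3) + 9 = 14
σ = (0, 3, 1, 2): (-9) + 29 + 29 + 19 = 68
σ = (0, 3, 2, 1): (-9) + 29 + (-8) + 9 = 21
σ = (1, 0, 2, 3): (-4) + 26 + (-8) + 28 = 42
σ = (1, 0, 3, 2): (-4) + 26 + (-3) + 19 = 38
σ = (1, 2, 0, 3): (-4) + 17 + 6 + 28 = 47
σ = (1, 2, 3, 0): (-4) + 17 + (-3) + 9 = 19
σ = (1, 3, 0, 2): (-4) + 29 + 6 + 19 = 50
σ = (1, 3, 2, 0): (-4) + 29 + (-8) + 9 = 26
σ = (2, 0, 1, 3): 1 + 26 + 29 + 28 = 84
σ = (2, 0, 3, 1): 1 + 26 + (-3) + 9 = 33
σ = (2, 1, 0, 3): 1 + 5 + 6 + 28 = 40
σ = (2, 1, 3, 0): 1 + 5 + (-3) + 9 = 12
σ = (2, 3, 0, 1): 1 + 29 + 6 + 9 = 45
σ = (2, 3, 1, 0): 1 + 29 + 29 + 9 = 68
σ = (3, 0, 1, 2): 6 + 26 + 29 + 19 = 80
σ = (3, 0, 2, 1): 6 + 26 + (-8) + 9 = 33
σ = (3, 1, 0, 2): 6 + 5 + 6 + 19 = 36
σ = (3, 1, 2, 0): 6 + 5 + (-8) + 9 = 12
σ = (3, 2, 0, 1): 6 + 17 + 6 + 9 = 38
σ = (3, 2, 1, 0): 6 + 17 + 29 + 9 = 61
Optimal value attained by: σ = (0, 1, 3, 2).
Answer: det⊕(M) = 12; verdict: SINGULAR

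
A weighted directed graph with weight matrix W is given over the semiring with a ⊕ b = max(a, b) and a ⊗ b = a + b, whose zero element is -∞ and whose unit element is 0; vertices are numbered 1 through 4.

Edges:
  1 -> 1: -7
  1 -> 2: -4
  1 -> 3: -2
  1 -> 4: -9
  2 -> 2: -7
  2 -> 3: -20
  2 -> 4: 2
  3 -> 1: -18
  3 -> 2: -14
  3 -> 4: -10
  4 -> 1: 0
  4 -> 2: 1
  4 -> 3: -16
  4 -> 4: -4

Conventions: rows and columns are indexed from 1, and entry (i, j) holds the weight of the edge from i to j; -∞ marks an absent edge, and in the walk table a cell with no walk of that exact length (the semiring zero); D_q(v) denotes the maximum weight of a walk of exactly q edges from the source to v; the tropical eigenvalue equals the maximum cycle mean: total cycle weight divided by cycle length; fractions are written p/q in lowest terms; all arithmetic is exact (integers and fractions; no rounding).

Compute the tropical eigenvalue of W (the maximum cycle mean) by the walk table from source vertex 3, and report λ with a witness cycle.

q=0: [-∞, -∞, 0, -∞]
q=1: [-18, -14, -∞, -10]
q=2: [-10, -9, -20, -12]
q=3: [-12, -11, -12, -7]
q=4: [-7, -6, -14, -9]
Optimal cycle mean attained by: cycle 2->4->2, total 2 + 1, length 2.
Answer: λ = 3/2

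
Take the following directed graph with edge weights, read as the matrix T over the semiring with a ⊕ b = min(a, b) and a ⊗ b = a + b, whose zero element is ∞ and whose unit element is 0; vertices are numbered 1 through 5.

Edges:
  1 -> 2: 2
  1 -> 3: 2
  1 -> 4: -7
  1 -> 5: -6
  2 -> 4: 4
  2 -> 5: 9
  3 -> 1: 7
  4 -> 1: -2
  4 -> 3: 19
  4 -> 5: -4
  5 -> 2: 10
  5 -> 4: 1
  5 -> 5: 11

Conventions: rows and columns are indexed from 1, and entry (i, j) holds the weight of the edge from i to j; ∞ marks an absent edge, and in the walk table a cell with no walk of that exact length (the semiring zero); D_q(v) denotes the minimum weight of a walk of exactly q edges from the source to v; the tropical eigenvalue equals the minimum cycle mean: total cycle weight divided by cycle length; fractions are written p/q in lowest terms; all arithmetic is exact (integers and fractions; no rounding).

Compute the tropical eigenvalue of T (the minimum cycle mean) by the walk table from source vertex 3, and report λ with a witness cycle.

q=0: [∞, ∞, 0, ∞, ∞]
q=1: [7, ∞, ∞, ∞, ∞]
q=2: [∞, 9, 9, 0, 1]
q=3: [-2, 11, 19, 2, -4]
q=4: [0, 0, 0, -9, -8]
q=5: [-11, 2, 2, -7, -13]
Optimal cycle mean attained by: cycle 1->4->1, total (-7) + (-2), length 2.
Answer: λ = -9/2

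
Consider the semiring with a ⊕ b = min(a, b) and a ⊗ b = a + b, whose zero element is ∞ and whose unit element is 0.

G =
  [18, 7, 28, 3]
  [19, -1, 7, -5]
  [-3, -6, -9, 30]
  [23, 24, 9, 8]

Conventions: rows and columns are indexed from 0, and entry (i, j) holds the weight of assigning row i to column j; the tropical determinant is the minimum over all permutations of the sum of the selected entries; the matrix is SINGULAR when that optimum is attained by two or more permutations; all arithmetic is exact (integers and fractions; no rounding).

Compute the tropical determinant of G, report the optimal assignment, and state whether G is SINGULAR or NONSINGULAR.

σ = (0, 1, 2, 3): 18 + (-1) + (-9) + 8 = 16
σ = (0, 1, 3, 2): 18 + (-1) + 30 + 9 = 56
σ = (0, 2, 1, 3): 18 + 7 + (-6) + 8 = 27
σ = (0, 2, 3, 1): 18 + 7 + 30 + 24 = 79
σ = (0, 3, 1, 2): 18 + (-5) + (-6) + 9 = 16
σ = (0, 3, 2, 1): 18 + (-5) + (-9) + 24 = 28
σ = (1, 0, 2, 3): 7 + 19 + (-9) + 8 = 25
σ = (1, 0, 3, 2): 7 + 19 + 30 + 9 = 65
σ = (1, 2, 0, 3): 7 + 7 + (-3) + 8 = 19
σ = (1, 2, 3, 0): 7 + 7 + 30 + 23 = 67
σ = (1, 3, 0, 2): 7 + (-5) + (-3) + 9 = 8
σ = (1, 3, 2, 0): 7 + (-5) + (-9) + 23 = 16
σ = (2, 0, 1, 3): 28 + 19 + (-6) + 8 = 49
σ = (2, 0, 3, 1): 28 + 19 + 30 + 24 = 101
σ = (2, 1, 0, 3): 28 + (-1) + (-3) + 8 = 32
σ = (2, 1, 3, 0): 28 + (-1) + 30 + 23 = 80
σ = (2, 3, 0, 1): 28 + (-5) + (-3) + 24 = 44
σ = (2, 3, 1, 0): 28 + (-5) + (-6) + 23 = 40
σ = (3, 0, 1, 2): 3 + 19 + (-6) + 9 = 25
σ = (3, 0, 2, 1): 3 + 19 + (-9) + 24 = 37
σ = (3, 1, 0, 2): 3 + (-1) + (-3) + 9 = 8
σ = (3, 1, 2, 0): 3 + (-1) + (-9) + 23 = 16
σ = (3, 2, 0, 1): 3 + 7 + (-3) + 24 = 31
σ = (3, 2, 1, 0): 3 + 7 + (-6) + 23 = 27
Optimal value attained by: σ = (1, 3, 0, 2).
Answer: det⊕(G) = 8; verdict: SINGULAR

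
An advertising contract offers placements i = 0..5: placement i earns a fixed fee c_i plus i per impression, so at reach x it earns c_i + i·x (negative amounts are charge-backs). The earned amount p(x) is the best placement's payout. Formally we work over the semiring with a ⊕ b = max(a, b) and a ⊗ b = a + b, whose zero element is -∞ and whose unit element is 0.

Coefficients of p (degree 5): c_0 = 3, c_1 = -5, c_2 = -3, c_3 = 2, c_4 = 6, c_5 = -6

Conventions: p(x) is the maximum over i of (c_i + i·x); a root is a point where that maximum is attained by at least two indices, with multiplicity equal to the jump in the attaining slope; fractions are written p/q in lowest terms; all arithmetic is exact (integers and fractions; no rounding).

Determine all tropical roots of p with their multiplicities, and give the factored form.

hull edge (i=0, c=3) to (i=4, c=6): slope 3/4, span 4
hull edge (i=4, c=6) to (i=5, c=-6): slope -12, span 1
Factored form: p(x) = -6 ⊗ (x ⊕ (-3/4)) ⊗ (x ⊕ (-3/4)) ⊗ (x ⊕ (-3/4)) ⊗ (x ⊕ (-3/4)) ⊗ (x ⊕ 12)
Answer: roots = -3/4 (mult 4), 12 (mult 1)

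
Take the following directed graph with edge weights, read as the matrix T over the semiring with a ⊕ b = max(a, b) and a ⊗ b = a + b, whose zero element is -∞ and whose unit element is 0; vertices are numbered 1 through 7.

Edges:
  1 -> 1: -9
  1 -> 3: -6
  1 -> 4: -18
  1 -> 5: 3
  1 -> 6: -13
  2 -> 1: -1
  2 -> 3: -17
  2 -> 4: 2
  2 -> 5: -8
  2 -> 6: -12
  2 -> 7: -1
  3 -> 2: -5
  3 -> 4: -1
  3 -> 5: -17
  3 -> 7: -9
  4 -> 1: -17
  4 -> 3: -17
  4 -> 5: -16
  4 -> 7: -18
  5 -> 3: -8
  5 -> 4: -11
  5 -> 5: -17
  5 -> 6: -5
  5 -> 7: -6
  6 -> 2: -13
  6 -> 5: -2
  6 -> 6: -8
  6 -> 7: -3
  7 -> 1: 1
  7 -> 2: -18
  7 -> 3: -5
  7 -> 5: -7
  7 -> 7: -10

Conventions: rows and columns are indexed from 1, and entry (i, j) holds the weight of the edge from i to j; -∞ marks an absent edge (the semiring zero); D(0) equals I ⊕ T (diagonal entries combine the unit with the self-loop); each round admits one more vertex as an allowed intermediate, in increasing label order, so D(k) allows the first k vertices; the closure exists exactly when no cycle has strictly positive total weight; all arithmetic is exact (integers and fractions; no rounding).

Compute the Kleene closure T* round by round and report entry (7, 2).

D(0):
  [0, -∞, -6, -18, 3, -13, -∞]
  [-1, 0, -17, 2, -8, -12, -1]
  [-∞, -5, 0, -1, -17, -∞, -9]
  [-17, -∞, -17, 0, -16, -∞, -18]
  [-∞, -∞, -8, -11, 0, -5, -6]
  [-∞, -13, -∞, -∞, -2, 0, -3]
  [1, -18, -5, -∞, -7, -∞, 0]
D(1):
  [0, -∞, -6, -18, 3, -13, -∞]
  [-1, 0, -7, 2, 2, -12, -1]
  [-∞, -5, 0, -1, -17, -∞, -9]
  [-17, -∞, -17, 0, -14, -30, -18]
  [-∞, -∞, -8, -11, 0, -5, -6]
  [-∞, -13, -∞, -∞, -2, 0, -3]
  [1, -18, -5, -17, 4, -12, 0]
D(2):
  [0, -∞, -6, -18, 3, -13, -∞]
  [-1, 0, -7, 2, 2, -12, -1]
  [-6, -5, 0, -1, -3, -17, -6]
  [-17, -∞, -17, 0, -14, -30, -18]
  [-∞, -∞, -8, -11, 0, -5, -6]
  [-14, -13, -20, -11, -2, 0, -3]
  [1, -18, -5, -16, 4, -12, 0]
D(3):
  [0, -11, -6, -7, 3, -13, -12]
  [-1, 0, -7, 2, 2, -12, -1]
  [-6, -5, 0, -1, -3, -17, -6]
  [-17, -22, -17, 0, -14, -30, -18]
  [-14, -13, -8, -9, 0, -5, -6]
  [-14, -13, -20, -11, -2, 0, -3]
  [1, -10, -5, -6, 4, -12, 0]
D(4):
  [0, -11, -6, -7, 3, -13, -12]
  [-1, 0, -7, 2, 2, -12, -1]
  [-6, -5, 0, -1, -3, -17, -6]
  [-17, -22, -17, 0, -14, -30, -18]
  [-14, -13, -8, -9, 0, -5, -6]
  [-14, -13, -20, -11, -2, 0, -3]
  [1, -10, -5, -6, 4, -12, 0]
D(5):
  [0, -10, -5, -6, 3, -2, -3]
  [-1, 0, -6, 2, 2, -3, -1]
  [-6, -5, 0, -1, -3, -8, -6]
  [-17, -22, -17, 0, -14, -19, -18]
  [-14, -13, -8, -9, 0, -5, -6]
  [-14, -13, -10, -11, -2, 0, -3]
  [1, -9, -4, -5, 4, -1, 0]
D(6):
  [0, -10, -5, -6, 3, -2, -3]
  [-1, 0, -6, 2, 2, -3, -1]
  [-6, -5, 0, -1, -3, -8, -6]
  [-17, -22, -17, 0, -14, -19, -18]
  [-14, -13, -8, -9, 0, -5, -6]
  [-14, -13, -10, -11, -2, 0, -3]
  [1, -9, -4, -5, 4, -1, 0]
D(7):
  [0, -10, -5, -6, 3, -2, -3]
  [0, 0, -5, 2, 3, -2, -1]
  [-5, -5, 0, -1, -2, -7, -6]
  [-17, -22, -17, 0, -14, -19, -18]
  [-5, -13, -8, -9, 0, -5, -6]
  [-2, -12, -7, -8, 1, 0, -3]
  [1, -9, -4, -5, 4, -1, 0]
Answer: T*[7][2] = -9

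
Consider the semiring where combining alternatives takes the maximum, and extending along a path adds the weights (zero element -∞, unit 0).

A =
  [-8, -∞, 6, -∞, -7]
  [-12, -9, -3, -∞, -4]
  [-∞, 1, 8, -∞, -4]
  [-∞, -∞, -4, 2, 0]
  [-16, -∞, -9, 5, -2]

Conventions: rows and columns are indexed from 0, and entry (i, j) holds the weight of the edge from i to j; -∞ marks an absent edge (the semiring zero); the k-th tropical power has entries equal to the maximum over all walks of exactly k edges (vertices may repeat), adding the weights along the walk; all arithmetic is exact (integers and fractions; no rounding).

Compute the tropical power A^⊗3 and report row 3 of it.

A^⊗2:
  [-16, 7, 14, -2, 2]
  [-20, -2, 5, 1, -6]
  [-11, 9, 16, 1, 4]
  [-16, -3, 4, 5, 2]
  [-18, -8, 1, 7, 5]
A^⊗3:
  [-5, 15, 22, 7, 10]
  [-14, 6, 13, 3, 1]
  [-3, 17, 24, 9, 12]
  [-14, 5, 12, 7, 5]
  [-11, 2, 9, 10, 7]
Answer: row 3 of A^⊗3 = [-14, 5, 12, 7, 5]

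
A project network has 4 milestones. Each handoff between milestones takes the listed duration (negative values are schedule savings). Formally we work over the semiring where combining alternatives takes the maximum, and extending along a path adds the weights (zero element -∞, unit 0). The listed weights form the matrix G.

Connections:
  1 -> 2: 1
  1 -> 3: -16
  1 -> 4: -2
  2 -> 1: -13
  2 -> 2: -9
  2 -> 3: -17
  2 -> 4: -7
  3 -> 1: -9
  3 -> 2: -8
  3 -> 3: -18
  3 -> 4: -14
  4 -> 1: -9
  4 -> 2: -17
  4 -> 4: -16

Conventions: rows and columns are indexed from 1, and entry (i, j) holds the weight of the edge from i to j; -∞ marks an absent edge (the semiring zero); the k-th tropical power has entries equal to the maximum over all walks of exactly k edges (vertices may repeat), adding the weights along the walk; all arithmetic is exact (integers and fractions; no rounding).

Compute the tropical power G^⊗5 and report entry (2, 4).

G^⊗2:
  [-11, -8, -16, -6]
  [-16, -12, -26, -15]
  [-21, -8, -25, -11]
  [-25, -8, -25, -11]
G^⊗3:
  [-15, -10, -25, -13]
  [-24, -15, -29, -18]
  [-20, -17, -25, -15]
  [-20, -17, -25, -15]
G^⊗4:
  [-22, -14, -27, -17]
  [-27, -23, -32, -22]
  [-24, -19, -34, -22]
  [-24, -19, -34, -22]
G^⊗5:
  [-26, -21, -31, -21]
  [-31, -26, -40, -29]
  [-31, -23, -36, -26]
  [-31, -23, -36, -26]
Key observation: the optimum is the walk 2->4->1->4->1->4, with weight (-7) + (-9) + (-2) + (-9) + (-2) = -29.
Optimal value attained by: walk 2->4->1->4->1->4.
Answer: (G^⊗5)[2][4] = -29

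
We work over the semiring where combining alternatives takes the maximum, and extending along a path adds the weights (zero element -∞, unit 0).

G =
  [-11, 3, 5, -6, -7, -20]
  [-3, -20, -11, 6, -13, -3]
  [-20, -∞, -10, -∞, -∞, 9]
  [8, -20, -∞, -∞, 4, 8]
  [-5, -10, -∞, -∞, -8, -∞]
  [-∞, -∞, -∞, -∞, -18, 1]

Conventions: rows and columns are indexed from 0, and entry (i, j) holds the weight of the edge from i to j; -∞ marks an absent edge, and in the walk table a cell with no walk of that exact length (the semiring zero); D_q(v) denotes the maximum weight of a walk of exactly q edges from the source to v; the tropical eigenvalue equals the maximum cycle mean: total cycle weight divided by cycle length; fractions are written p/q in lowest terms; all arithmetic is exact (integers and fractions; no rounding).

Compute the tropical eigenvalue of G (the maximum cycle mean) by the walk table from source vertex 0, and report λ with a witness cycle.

q=0: [0, -∞, -∞, -∞, -∞, -∞]
q=1: [-11, 3, 5, -6, -7, -20]
q=2: [2, -8, -5, 9, -2, 14]
q=3: [17, 5, 7, -2, 13, 17]
q=4: [8, 20, 22, 11, 10, 18]
q=5: [19, 11, 13, 26, 15, 31]
q=6: [34, 22, 24, 17, 30, 34]
Optimal cycle mean attained by: cycle 0->1->3->0, total 3 + 6 + 8, length 3.
Answer: λ = 17/3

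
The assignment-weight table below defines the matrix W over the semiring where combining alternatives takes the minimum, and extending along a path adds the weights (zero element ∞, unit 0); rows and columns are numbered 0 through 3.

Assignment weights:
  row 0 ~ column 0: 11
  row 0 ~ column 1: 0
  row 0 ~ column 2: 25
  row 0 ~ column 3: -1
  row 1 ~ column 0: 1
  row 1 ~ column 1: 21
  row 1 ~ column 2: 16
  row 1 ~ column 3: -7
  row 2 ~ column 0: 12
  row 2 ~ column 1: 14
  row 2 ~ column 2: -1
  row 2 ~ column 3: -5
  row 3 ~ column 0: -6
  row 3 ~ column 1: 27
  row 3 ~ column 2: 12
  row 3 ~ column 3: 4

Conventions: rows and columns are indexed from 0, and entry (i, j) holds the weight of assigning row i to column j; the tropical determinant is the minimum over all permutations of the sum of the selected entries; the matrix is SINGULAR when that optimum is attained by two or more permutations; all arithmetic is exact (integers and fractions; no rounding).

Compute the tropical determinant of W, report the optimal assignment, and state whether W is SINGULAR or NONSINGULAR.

σ = (0, 1, 2, 3): 11 + 21 + (-1) + 4 = 35
σ = (0, 1, 3, 2): 11 + 21 + (-5) + 12 = 39
σ = (0, 2, 1, 3): 11 + 16 + 14 + 4 = 45
σ = (0, 2, 3, 1): 11 + 16 + (-5) + 27 = 49
σ = (0, 3, 1, 2): 11 + (-7) + 14 + 12 = 30
σ = (0, 3, 2, 1): 11 + (-7) + (-1) + 27 = 30
σ = (1, 0, 2, 3): 0 + 1 + (-1) + 4 = 4
σ = (1, 0, 3, 2): 0 + 1 + (-5) + 12 = 8
σ = (1, 2, 0, 3): 0 + 16 + 12 + 4 = 32
σ = (1, 2, 3, 0): 0 + 16 + (-5) + (-6) = 5
σ = (1, 3, 0, 2): 0 + (-7) + 12 + 12 = 17
σ = (1, 3, 2, 0): 0 + (-7) + (-1) + (-6) = -14
σ = (2, 0, 1, 3): 25 + 1 + 14 + 4 = 44
σ = (2, 0, 3, 1): 25 + 1 + (-5) + 27 = 48
σ = (2, 1, 0, 3): 25 + 21 + 12 + 4 = 62
σ = (2, 1, 3, 0): 25 + 21 + (-5) + (-6) = 35
σ = (2, 3, 0, 1): 25 + (-7) + 12 + 27 = 57
σ = (2, 3, 1, 0): 25 + (-7) + 14 + (-6) = 26
σ = (3, 0, 1, 2): (-1) + 1 + 14 + 12 = 26
σ = (3, 0, 2, 1): (-1) + 1 + (-1) + 27 = 26
σ = (3, 1, 0, 2): (-1) + 21 + 12 + 12 = 44
σ = (3, 1, 2, 0): (-1) + 21 + (-1) + (-6) = 13
σ = (3, 2, 0, 1): (-1) + 16 + 12 + 27 = 54
σ = (3, 2, 1, 0): (-1) + 16 + 14 + (-6) = 23
Optimal value attained by: σ = (1, 3, 2, 0).
Answer: det⊕(W) = -14; verdict: NONSINGULAR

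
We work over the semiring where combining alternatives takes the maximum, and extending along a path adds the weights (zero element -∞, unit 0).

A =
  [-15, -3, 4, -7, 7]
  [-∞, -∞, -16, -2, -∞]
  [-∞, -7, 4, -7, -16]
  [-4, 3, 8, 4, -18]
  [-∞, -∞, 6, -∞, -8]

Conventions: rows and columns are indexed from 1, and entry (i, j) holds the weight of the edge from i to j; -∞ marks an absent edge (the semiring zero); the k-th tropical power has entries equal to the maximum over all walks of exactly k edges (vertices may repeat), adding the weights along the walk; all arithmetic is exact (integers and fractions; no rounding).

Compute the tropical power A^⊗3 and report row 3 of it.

A^⊗2:
  [-11, -3, 13, -3, -1]
  [-6, 1, 6, 2, -20]
  [-11, -3, 8, -3, -12]
  [0, 7, 12, 8, 3]
  [-∞, -1, 10, -1, -10]
A^⊗3:
  [-7, 6, 17, 6, -3]
  [-2, 5, 10, 6, 1]
  [-7, 1, 12, 1, -4]
  [4, 11, 16, 12, 7]
  [-5, 3, 14, 3, -6]
Answer: row 3 of A^⊗3 = [-7, 1, 12, 1, -4]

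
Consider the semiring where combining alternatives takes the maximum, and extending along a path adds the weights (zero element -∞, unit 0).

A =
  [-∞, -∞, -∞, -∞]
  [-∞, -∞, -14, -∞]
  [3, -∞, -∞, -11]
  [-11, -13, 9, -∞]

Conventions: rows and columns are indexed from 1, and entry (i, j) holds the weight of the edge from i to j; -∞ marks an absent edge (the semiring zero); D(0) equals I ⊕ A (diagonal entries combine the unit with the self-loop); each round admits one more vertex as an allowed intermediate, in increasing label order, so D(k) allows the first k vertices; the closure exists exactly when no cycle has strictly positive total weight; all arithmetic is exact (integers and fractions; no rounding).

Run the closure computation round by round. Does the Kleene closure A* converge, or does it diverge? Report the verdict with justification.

D(0):
  [0, -∞, -∞, -∞]
  [-∞, 0, -14, -∞]
  [3, -∞, 0, -11]
  [-11, -13, 9, 0]
D(1):
  [0, -∞, -∞, -∞]
  [-∞, 0, -14, -∞]
  [3, -∞, 0, -11]
  [-11, -13, 9, 0]
D(2):
  [0, -∞, -∞, -∞]
  [-∞, 0, -14, -∞]
  [3, -∞, 0, -11]
  [-11, -13, 9, 0]
D(3):
  [0, -∞, -∞, -∞]
  [-11, 0, -14, -25]
  [3, -∞, 0, -11]
  [12, -13, 9, 0]
D(4):
  [0, -∞, -∞, -∞]
  [-11, 0, -14, -25]
  [3, -24, 0, -11]
  [12, -13, 9, 0]
Key observation: every diagonal entry stays at the unit through all rounds, so no improving cycle exists.
Answer: CONVERGES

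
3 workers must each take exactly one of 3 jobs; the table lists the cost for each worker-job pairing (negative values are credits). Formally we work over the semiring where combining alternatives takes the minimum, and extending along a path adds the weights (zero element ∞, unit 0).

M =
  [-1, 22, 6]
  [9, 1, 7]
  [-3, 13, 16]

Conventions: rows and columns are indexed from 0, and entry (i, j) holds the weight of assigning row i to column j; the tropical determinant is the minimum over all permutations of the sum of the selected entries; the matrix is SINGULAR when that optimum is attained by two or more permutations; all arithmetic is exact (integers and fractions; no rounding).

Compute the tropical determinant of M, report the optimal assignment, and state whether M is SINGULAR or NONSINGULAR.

σ = (0, 1, 2): (-1) + 1 + 16 = 16
σ = (0, 2, 1): (-1) + 7 + 13 = 19
σ = (1, 0, 2): 22 + 9 + 16 = 47
σ = (1, 2, 0): 22 + 7 + (-3) = 26
σ = (2, 0, 1): 6 + 9 + 13 = 28
σ = (2, 1, 0): 6 + 1 + (-3) = 4
Optimal value attained by: σ = (2, 1, 0).
Answer: det⊕(M) = 4; verdict: NONSINGULAR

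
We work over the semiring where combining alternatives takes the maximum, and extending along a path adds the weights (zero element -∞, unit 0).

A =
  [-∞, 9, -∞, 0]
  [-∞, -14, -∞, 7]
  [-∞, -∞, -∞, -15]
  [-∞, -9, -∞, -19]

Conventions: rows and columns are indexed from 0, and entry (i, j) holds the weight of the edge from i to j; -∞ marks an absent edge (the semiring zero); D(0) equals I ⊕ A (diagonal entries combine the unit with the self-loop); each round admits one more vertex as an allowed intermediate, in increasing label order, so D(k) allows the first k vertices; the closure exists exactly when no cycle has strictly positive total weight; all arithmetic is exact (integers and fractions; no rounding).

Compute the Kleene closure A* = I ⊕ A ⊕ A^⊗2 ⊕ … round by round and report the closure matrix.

D(0):
  [0, 9, -∞, 0]
  [-∞, 0, -∞, 7]
  [-∞, -∞, 0, -15]
  [-∞, -9, -∞, 0]
D(1):
  [0, 9, -∞, 0]
  [-∞, 0, -∞, 7]
  [-∞, -∞, 0, -15]
  [-∞, -9, -∞, 0]
D(2):
  [0, 9, -∞, 16]
  [-∞, 0, -∞, 7]
  [-∞, -∞, 0, -15]
  [-∞, -9, -∞, 0]
D(3):
  [0, 9, -∞, 16]
  [-∞, 0, -∞, 7]
  [-∞, -∞, 0, -15]
  [-∞, -9, -∞, 0]
D(4):
  [0, 9, -∞, 16]
  [-∞, 0, -∞, 7]
  [-∞, -24, 0, -15]
  [-∞, -9, -∞, 0]
Answer: A* = [[0, 9, -∞, 16], [-∞, 0, -∞, 7], [-∞, -24, 0, -15], [-∞, -9, -∞, 0]]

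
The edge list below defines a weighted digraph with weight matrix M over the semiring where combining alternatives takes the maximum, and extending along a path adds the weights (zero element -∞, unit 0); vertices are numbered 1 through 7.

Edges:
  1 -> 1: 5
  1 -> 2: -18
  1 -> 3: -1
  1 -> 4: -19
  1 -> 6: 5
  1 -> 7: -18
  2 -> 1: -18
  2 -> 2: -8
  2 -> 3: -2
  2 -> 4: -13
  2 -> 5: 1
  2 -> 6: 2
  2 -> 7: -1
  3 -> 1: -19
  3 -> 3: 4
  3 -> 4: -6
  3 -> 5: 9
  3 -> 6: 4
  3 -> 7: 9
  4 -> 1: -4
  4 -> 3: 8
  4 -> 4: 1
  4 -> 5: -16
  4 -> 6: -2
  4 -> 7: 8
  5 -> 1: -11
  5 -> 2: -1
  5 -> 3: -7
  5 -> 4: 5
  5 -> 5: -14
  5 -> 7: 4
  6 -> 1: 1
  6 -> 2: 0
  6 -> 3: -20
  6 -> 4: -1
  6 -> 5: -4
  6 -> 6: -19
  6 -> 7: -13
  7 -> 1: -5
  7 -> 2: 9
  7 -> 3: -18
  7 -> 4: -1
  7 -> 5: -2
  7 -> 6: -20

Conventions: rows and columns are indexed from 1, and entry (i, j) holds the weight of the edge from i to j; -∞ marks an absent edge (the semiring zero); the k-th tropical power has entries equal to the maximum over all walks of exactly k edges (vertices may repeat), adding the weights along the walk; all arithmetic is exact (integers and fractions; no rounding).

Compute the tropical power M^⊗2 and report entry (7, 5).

M^⊗2:
  [10, 5, 4, 4, 8, 10, 8]
  [3, 8, 2, 6, 7, 2, 7]
  [5, 18, 8, 14, 13, 8, 13]
  [3, 17, 12, 7, 17, 12, 17]
  [1, 13, 13, 6, 2, 3, 13]
  [6, -4, 7, 1, 1, 6, 7]
  [0, 1, 7, 3, 10, 11, 8]
Key observation: the optimum is the walk 7->2->5, with weight 9 + 1 = 10.
Optimal value attained by: walk 7->2->5.
Answer: (M^⊗2)[7][5] = 10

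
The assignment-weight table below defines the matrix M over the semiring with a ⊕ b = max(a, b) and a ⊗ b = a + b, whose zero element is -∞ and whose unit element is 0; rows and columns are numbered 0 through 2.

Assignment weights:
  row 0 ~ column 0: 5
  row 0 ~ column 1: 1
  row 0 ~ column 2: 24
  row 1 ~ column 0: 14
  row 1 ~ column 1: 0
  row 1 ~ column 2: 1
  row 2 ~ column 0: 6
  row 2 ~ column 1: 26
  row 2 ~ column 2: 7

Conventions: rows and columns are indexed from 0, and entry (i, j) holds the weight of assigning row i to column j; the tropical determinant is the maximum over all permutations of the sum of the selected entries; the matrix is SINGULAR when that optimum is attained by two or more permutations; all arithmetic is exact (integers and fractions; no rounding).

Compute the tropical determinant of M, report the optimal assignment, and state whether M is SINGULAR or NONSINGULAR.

σ = (0, 1, 2): 5 + 0 + 7 = 12
σ = (0, 2, 1): 5 + 1 + 26 = 32
σ = (1, 0, 2): 1 + 14 + 7 = 22
σ = (1, 2, 0): 1 + 1 + 6 = 8
σ = (2, 0, 1): 24 + 14 + 26 = 64
σ = (2, 1, 0): 24 + 0 + 6 = 30
Optimal value attained by: σ = (2, 0, 1).
Answer: det⊕(M) = 64; verdict: NONSINGULAR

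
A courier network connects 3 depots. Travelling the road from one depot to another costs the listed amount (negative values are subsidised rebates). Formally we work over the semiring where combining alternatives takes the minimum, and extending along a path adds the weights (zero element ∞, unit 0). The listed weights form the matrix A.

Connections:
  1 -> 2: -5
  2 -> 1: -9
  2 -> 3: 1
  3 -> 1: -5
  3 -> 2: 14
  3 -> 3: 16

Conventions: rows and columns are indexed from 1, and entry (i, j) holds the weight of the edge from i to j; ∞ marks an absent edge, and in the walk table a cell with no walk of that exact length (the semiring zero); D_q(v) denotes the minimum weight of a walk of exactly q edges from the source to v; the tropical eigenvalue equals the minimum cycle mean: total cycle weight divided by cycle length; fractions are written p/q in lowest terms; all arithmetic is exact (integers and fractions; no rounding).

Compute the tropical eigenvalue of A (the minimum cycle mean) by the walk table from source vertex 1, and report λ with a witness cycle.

q=0: [0, ∞, ∞]
q=1: [∞, -5, ∞]
q=2: [-14, ∞, -4]
q=3: [-9, -19, 12]
Optimal cycle mean attained by: cycle 1->2->1, total (-5) + (-9), length 2.
Answer: λ = -7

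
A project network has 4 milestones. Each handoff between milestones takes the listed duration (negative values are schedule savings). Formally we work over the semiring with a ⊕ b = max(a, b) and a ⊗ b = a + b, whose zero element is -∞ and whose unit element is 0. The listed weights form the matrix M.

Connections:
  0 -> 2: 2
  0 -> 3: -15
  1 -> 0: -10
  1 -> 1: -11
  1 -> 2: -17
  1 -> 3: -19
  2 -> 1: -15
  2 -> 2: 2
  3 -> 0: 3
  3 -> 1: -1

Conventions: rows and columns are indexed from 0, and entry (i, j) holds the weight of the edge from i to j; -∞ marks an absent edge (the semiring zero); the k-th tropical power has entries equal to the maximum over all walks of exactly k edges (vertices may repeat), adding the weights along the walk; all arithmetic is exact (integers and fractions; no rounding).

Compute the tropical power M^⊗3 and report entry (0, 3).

M^⊗2:
  [-12, -13, 4, -∞]
  [-16, -20, -8, -25]
  [-25, -13, 4, -34]
  [-11, -12, 5, -12]
M^⊗3:
  [-23, -11, 6, -27]
  [-22, -23, -6, -31]
  [-23, -11, 6, -32]
  [-9, -10, 7, -26]
Key observation: the optimum is the walk 0->3->0->3, with weight (-15) + 3 + (-15) = -27.
Optimal value attained by: walk 0->3->0->3.
Answer: (M^⊗3)[0][3] = -27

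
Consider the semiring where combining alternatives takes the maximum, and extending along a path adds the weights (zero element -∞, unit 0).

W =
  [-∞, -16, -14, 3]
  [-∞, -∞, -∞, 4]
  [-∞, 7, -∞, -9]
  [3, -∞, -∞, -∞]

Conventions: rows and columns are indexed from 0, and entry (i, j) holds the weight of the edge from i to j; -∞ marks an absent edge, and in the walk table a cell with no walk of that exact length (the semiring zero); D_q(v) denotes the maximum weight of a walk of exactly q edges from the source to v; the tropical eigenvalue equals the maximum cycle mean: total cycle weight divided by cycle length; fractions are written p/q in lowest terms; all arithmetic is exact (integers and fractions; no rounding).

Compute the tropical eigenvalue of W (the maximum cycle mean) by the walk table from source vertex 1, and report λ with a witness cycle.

q=0: [-∞, 0, -∞, -∞]
q=1: [-∞, -∞, -∞, 4]
q=2: [7, -∞, -∞, -∞]
q=3: [-∞, -9, -7, 10]
q=4: [13, 0, -∞, -5]
Optimal cycle mean attained by: cycle 0->3->0, total 3 + 3, length 2.
Answer: λ = 3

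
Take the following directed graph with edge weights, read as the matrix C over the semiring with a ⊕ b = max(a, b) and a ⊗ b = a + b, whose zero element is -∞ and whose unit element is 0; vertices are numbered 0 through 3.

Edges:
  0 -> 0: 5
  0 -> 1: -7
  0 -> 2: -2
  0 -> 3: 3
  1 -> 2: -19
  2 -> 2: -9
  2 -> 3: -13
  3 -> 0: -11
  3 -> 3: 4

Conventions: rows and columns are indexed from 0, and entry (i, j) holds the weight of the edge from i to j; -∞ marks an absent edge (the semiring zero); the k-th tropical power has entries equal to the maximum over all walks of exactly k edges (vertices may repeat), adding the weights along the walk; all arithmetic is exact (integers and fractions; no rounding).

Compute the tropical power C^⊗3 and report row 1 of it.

C^⊗2:
  [10, -2, 3, 8]
  [-∞, -∞, -28, -32]
  [-24, -∞, -18, -9]
  [-6, -18, -13, 8]
C^⊗3:
  [15, 3, 8, 13]
  [-43, -∞, -37, -28]
  [-19, -31, -26, -5]
  [-1, -13, -8, 12]
Answer: row 1 of C^⊗3 = [-43, -∞, -37, -28]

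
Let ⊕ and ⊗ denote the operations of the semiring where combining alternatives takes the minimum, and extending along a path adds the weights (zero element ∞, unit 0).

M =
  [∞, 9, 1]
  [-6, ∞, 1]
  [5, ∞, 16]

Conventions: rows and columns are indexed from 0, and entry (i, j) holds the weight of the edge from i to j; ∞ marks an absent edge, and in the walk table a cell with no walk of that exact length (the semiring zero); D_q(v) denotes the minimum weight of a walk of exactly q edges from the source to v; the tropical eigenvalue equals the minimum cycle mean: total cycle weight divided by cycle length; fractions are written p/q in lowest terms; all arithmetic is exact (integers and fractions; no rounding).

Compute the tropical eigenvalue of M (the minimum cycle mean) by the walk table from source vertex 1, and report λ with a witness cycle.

q=0: [∞, 0, ∞]
q=1: [-6, ∞, 1]
q=2: [6, 3, -5]
q=3: [-3, 15, 4]
Optimal cycle mean attained by: cycle 0->1->0, total 9 + (-6), length 2.
Answer: λ = 3/2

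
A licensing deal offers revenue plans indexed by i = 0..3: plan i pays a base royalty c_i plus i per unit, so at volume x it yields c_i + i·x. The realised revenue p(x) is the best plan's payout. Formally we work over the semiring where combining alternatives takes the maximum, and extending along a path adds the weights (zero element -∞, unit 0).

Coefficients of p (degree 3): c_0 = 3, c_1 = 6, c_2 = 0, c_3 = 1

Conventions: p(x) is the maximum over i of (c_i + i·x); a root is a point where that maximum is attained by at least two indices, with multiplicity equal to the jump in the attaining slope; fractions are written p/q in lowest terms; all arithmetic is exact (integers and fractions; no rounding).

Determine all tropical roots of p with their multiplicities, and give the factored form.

hull edge (i=0, c=3) to (i=1, c=6): slope 3, span 1
hull edge (i=1, c=6) to (i=3, c=1): slope -5/2, span 2
Factored form: p(x) = 1 ⊗ (x ⊕ (-3)) ⊗ (x ⊕ 5/2) ⊗ (x ⊕ 5/2)
Answer: roots = -3 (mult 1), 5/2 (mult 2)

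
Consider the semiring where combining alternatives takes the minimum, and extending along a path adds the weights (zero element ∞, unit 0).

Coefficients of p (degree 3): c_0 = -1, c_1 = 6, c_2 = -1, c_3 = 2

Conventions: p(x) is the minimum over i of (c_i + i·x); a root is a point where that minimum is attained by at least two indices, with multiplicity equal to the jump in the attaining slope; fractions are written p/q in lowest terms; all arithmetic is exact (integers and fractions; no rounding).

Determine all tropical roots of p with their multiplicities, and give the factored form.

hull edge (i=0, c=-1) to (i=2, c=-1): slope 0, span 2
hull edge (i=2, c=-1) to (i=3, c=2): slope 3, span 1
Factored form: p(x) = 2 ⊗ (x ⊕ (-3)) ⊗ (x ⊕ 0) ⊗ (x ⊕ 0)
Answer: roots = -3 (mult 1), 0 (mult 2)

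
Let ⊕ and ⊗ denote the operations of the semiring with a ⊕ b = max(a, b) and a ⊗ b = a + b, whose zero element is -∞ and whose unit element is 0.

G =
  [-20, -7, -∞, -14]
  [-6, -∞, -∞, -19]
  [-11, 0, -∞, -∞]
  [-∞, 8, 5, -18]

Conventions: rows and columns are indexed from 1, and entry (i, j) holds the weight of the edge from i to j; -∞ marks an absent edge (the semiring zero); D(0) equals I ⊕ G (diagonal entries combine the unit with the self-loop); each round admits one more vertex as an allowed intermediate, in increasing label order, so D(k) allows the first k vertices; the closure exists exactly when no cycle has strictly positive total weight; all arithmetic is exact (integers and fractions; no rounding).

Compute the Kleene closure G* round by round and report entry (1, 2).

D(0):
  [0, -7, -∞, -14]
  [-6, 0, -∞, -19]
  [-11, 0, 0, -∞]
  [-∞, 8, 5, 0]
D(1):
  [0, -7, -∞, -14]
  [-6, 0, -∞, -19]
  [-11, 0, 0, -25]
  [-∞, 8, 5, 0]
D(2):
  [0, -7, -∞, -14]
  [-6, 0, -∞, -19]
  [-6, 0, 0, -19]
  [2, 8, 5, 0]
D(3):
  [0, -7, -∞, -14]
  [-6, 0, -∞, -19]
  [-6, 0, 0, -19]
  [2, 8, 5, 0]
D(4):
  [0, -6, -9, -14]
  [-6, 0, -14, -19]
  [-6, 0, 0, -19]
  [2, 8, 5, 0]
Answer: G*[1][2] = -6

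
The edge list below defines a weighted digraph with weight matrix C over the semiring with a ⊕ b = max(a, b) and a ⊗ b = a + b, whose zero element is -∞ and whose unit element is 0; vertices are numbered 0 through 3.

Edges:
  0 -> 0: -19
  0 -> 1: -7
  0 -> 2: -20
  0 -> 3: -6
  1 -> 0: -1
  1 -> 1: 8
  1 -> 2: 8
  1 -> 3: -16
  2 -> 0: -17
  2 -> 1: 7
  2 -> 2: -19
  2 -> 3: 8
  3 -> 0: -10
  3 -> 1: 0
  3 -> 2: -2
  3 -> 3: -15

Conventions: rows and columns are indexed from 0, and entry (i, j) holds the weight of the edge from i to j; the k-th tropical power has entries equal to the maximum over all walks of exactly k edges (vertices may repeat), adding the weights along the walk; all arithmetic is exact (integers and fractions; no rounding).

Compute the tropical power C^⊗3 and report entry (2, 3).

C^⊗2:
  [-8, 1, 1, -12]
  [7, 16, 16, 16]
  [6, 15, 15, -7]
  [-1, 8, 8, 6]
C^⊗3:
  [0, 9, 9, 9]
  [15, 24, 24, 24]
  [14, 23, 23, 23]
  [7, 16, 16, 16]
Key observation: the optimum is the walk 2->1->2->3, with weight 7 + 8 + 8 = 23.
Optimal value attained by: walk 2->1->2->3.
Answer: (C^⊗3)[2][3] = 23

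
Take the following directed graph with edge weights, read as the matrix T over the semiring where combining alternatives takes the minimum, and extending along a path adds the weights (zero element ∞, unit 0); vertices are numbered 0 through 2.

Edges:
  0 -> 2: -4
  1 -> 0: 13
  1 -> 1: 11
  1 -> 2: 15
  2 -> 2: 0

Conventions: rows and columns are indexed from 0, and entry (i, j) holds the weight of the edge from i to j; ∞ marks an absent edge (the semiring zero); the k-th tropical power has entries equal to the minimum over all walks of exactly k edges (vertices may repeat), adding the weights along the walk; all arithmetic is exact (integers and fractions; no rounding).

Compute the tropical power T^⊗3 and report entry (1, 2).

T^⊗2:
  [∞, ∞, -4]
  [24, 22, 9]
  [∞, ∞, 0]
T^⊗3:
  [∞, ∞, -4]
  [35, 33, 9]
  [∞, ∞, 0]
Key observation: the optimum is the walk 1->0->2->2, with weight 13 + (-4) + 0 = 9.
Optimal value attained by: walk 1->0->2->2.
Answer: (T^⊗3)[1][2] = 9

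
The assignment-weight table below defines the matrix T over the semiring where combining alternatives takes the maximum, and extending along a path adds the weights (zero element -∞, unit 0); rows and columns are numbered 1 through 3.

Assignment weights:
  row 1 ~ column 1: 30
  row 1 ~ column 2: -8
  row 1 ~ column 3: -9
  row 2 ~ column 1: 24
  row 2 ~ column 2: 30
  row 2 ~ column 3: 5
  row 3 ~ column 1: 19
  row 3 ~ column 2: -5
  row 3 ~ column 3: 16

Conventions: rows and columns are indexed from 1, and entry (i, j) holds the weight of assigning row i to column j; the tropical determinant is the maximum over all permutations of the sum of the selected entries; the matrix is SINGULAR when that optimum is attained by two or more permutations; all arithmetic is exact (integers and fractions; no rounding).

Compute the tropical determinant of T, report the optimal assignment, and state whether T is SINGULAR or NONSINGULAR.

σ = (1, 2, 3): 30 + 30 + 16 = 76
σ = (1, 3, 2): 30 + 5 + (-5) = 30
σ = (2, 1, 3): (-8) + 24 + 16 = 32
σ = (2, 3, 1): (-8) + 5 + 19 = 16
σ = (3, 1, 2): (-9) + 24 + (-5) = 10
σ = (3, 2, 1): (-9) + 30 + 19 = 40
Optimal value attained by: σ = (1, 2, 3).
Answer: det⊕(T) = 76; verdict: NONSINGULAR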